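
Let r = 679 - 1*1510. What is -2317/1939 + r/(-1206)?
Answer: -56333/111354 ≈ -0.50589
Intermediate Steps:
r = -831 (r = 679 - 1510 = -831)
-2317/1939 + r/(-1206) = -2317/1939 - 831/(-1206) = -2317*1/1939 - 831*(-1/1206) = -331/277 + 277/402 = -56333/111354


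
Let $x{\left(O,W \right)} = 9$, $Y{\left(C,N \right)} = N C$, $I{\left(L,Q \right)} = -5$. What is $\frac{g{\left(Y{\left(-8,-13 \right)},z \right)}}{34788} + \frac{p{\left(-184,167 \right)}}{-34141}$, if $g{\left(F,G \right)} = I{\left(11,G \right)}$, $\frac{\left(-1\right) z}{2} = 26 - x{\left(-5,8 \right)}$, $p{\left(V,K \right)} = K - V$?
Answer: $- \frac{12381293}{1187697108} \approx -0.010425$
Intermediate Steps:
$Y{\left(C,N \right)} = C N$
$z = -34$ ($z = - 2 \left(26 - 9\right) = \left(-2\right) 17 = -34$)
$g{\left(F,G \right)} = -5$
$\frac{g{\left(Y{\left(-8,-13 \right)},z \right)}}{34788} + \frac{p{\left(-184,167 \right)}}{-34141} = - \frac{5}{34788} + \frac{167 - -184}{-34141} = \left(-5\right) \frac{1}{34788} + \left(167 + 184\right) \left(- \frac{1}{34141}\right) = - \frac{5}{34788} + 351 \left(- \frac{1}{34141}\right) = - \frac{5}{34788} - \frac{351}{34141} = - \frac{12381293}{1187697108}$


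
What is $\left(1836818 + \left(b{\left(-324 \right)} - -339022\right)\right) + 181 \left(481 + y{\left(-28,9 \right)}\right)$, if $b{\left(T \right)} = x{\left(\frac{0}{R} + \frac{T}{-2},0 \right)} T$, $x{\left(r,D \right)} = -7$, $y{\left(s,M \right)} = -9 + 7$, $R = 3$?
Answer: $2264807$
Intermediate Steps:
$y{\left(s,M \right)} = -2$
$b{\left(T \right)} = - 7 T$
$\left(1836818 + \left(b{\left(-324 \right)} - -339022\right)\right) + 181 \left(481 + y{\left(-28,9 \right)}\right) = \left(1836818 - -341290\right) + 181 \left(481 - 2\right) = \left(1836818 + \left(2268 + 339022\right)\right) + 181 \cdot 479 = \left(1836818 + 341290\right) + 86699 = 2178108 + 86699 = 2264807$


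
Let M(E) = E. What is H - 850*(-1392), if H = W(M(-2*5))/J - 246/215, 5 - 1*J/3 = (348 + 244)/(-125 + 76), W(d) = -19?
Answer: 638767450129/539865 ≈ 1.1832e+6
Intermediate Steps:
J = 2511/49 (J = 15 - 3*(348 + 244)/(-125 + 76) = 15 - 1776/(-49) = 15 - 1776*(-1)/49 = 15 - 3*(-592/49) = 15 + 1776/49 = 2511/49 ≈ 51.245)
H = -817871/539865 (H = -19/2511/49 - 246/215 = -19*49/2511 - 246*1/215 = -931/2511 - 246/215 = -817871/539865 ≈ -1.5150)
H - 850*(-1392) = -817871/539865 - 850*(-1392) = -817871/539865 + 1183200 = 638767450129/539865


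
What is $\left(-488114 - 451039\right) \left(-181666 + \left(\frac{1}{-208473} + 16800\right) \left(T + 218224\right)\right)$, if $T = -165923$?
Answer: $- \frac{57331642528353815131}{69491} \approx -8.2502 \cdot 10^{14}$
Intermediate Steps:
$\left(-488114 - 451039\right) \left(-181666 + \left(\frac{1}{-208473} + 16800\right) \left(T + 218224\right)\right) = \left(-488114 - 451039\right) \left(-181666 + \left(\frac{1}{-208473} + 16800\right) \left(-165923 + 218224\right)\right) = - 939153 \left(-181666 + \left(- \frac{1}{208473} + 16800\right) 52301\right) = - 939153 \left(-181666 + \frac{3502346399}{208473} \cdot 52301\right) = - 939153 \left(-181666 + \frac{183176219014099}{208473}\right) = \left(-939153\right) \frac{183138346558081}{208473} = - \frac{57331642528353815131}{69491}$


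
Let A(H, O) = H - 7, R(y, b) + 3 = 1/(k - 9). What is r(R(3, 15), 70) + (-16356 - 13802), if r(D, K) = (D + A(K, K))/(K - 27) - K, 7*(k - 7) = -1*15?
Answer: -37692583/1247 ≈ -30227.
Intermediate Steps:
k = 34/7 (k = 7 + (-1*15)/7 = 7 + (1/7)*(-15) = 7 - 15/7 = 34/7 ≈ 4.8571)
R(y, b) = -94/29 (R(y, b) = -3 + 1/(34/7 - 9) = -3 + 1/(-29/7) = -3 - 7/29 = -94/29)
A(H, O) = -7 + H
r(D, K) = -K + (-7 + D + K)/(-27 + K) (r(D, K) = (D + (-7 + K))/(K - 27) - K = (-7 + D + K)/(-27 + K) - K = -K + (-7 + D + K)/(-27 + K))
r(R(3, 15), 70) + (-16356 - 13802) = (-7 - 94/29 - 1*70**2 + 28*70)/(-27 + 70) + (-16356 - 13802) = (-7 - 94/29 - 1*4900 + 1960)/43 - 30158 = (-7 - 94/29 - 4900 + 1960)/43 - 30158 = (1/43)*(-85557/29) - 30158 = -85557/1247 - 30158 = -37692583/1247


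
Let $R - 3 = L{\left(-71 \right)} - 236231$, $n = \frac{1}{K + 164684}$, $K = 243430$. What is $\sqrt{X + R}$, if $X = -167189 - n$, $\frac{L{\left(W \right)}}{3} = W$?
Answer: $\frac{i \sqrt{7469712982567066}}{136038} \approx 635.32 i$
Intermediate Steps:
$L{\left(W \right)} = 3 W$
$n = \frac{1}{408114}$ ($n = \frac{1}{243430 + 164684} = \frac{1}{408114} \approx 2.4503 \cdot 10^{-6}$)
$R = -236441$ ($R = 3 + \left(3 \left(-71\right) - 236231\right) = 3 - 236444 = -236441$)
$X = - \frac{68232171547}{408114}$ ($X = -167189 - \frac{1}{408114} = - \frac{68232171547}{408114} \approx -1.6719 \cdot 10^{5}$)
$\sqrt{X + R} = \sqrt{- \frac{68232171547}{408114} - 236441} = \sqrt{- \frac{164727053821}{408114}} = \frac{i \sqrt{7469712982567066}}{136038}$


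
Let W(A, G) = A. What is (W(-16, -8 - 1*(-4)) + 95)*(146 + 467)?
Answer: 48427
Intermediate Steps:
(W(-16, -8 - 1*(-4)) + 95)*(146 + 467) = (-16 + 95)*(146 + 467) = 79*613 = 48427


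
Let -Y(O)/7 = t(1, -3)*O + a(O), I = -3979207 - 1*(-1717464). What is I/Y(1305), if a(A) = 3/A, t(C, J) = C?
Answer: 983858205/3973732 ≈ 247.59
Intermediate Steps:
I = -2261743 (I = -3979207 + 1717464 = -2261743)
Y(O) = -21/O - 7*O (Y(O) = -7*(1*O + 3/O) = -7*(O + 3/O) = -21/O - 7*O)
I/Y(1305) = -2261743/(-21/1305 - 7*1305) = -2261743/(-21*1/1305 - 9135) = -2261743/(-7/435 - 9135) = -2261743/(-3973732/435) = -2261743*(-435/3973732) = 983858205/3973732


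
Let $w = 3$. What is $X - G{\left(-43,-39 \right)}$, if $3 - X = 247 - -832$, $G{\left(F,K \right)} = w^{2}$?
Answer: $-1085$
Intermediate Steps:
$G{\left(F,K \right)} = 9$ ($G{\left(F,K \right)} = 3^{2} = 9$)
$X = -1076$ ($X = 3 - \left(247 - -832\right) = 3 - \left(247 + 832\right) = 3 - 1079 = -1076$)
$X - G{\left(-43,-39 \right)} = -1076 - 9 = -1085$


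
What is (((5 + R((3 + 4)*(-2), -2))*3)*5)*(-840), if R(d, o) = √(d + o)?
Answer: -63000 - 50400*I ≈ -63000.0 - 50400.0*I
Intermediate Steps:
(((5 + R((3 + 4)*(-2), -2))*3)*5)*(-840) = (((5 + √((3 + 4)*(-2) - 2))*3)*5)*(-840) = (((5 + √(7*(-2) - 2))*3)*5)*(-840) = (((5 + √(-14 - 2))*3)*5)*(-840) = (((5 + √(-16))*3)*5)*(-840) = (((5 + 4*I)*3)*5)*(-840) = ((15 + 12*I)*5)*(-840) = (75 + 60*I)*(-840) = -63000 - 50400*I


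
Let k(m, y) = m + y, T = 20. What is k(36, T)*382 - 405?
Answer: 20987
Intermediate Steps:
k(36, T)*382 - 405 = (36 + 20)*382 - 405 = 56*382 - 405 = 21392 - 405 = 20987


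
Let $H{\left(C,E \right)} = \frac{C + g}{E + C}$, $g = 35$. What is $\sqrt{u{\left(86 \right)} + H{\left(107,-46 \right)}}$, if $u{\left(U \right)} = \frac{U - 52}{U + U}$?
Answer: $\frac{\sqrt{69504254}}{5246} \approx 1.5892$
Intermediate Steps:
$H{\left(C,E \right)} = \frac{35 + C}{C + E}$ ($H{\left(C,E \right)} = \frac{C + 35}{E + C} = \frac{35 + C}{C + E}$)
$u{\left(U \right)} = \frac{-52 + U}{2 U}$
$\sqrt{u{\left(86 \right)} + H{\left(107,-46 \right)}} = \sqrt{\frac{-52 + 86}{2 \cdot 86} + \frac{35 + 107}{107 - 46}} = \sqrt{\frac{1}{2} \cdot \frac{1}{86} \cdot 34 + \frac{1}{61} \cdot 142} = \sqrt{\frac{17}{86} + \frac{1}{61} \cdot 142} = \sqrt{\frac{17}{86} + \frac{142}{61}} = \sqrt{\frac{13249}{5246}} = \frac{\sqrt{69504254}}{5246}$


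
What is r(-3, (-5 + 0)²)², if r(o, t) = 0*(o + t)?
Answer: 0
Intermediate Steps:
r(o, t) = 0
r(-3, (-5 + 0)²)² = 0² = 0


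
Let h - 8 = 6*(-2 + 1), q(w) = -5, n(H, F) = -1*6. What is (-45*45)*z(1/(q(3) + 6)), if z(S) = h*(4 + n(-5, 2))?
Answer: 8100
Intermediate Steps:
n(H, F) = -6
h = 2 (h = 8 + 6*(-2 + 1) = 8 + 6*(-1) = 8 - 6 = 2)
z(S) = -4 (z(S) = 2*(4 - 6) = 2*(-2) = -4)
(-45*45)*z(1/(q(3) + 6)) = -45*45*(-4) = -2025*(-4) = 8100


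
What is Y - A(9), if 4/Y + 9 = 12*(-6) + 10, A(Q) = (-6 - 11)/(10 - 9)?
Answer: 1203/71 ≈ 16.944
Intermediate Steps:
A(Q) = -17 (A(Q) = -17/1 = -17*1 = -17)
Y = -4/71 (Y = 4/(-9 + (12*(-6) + 10)) = 4/(-9 + (-72 + 10)) = 4/(-9 - 62) = 4/(-71) = 4*(-1/71) = -4/71 ≈ -0.056338)
Y - A(9) = -4/71 - 1*(-17) = -4/71 + 17 = 1203/71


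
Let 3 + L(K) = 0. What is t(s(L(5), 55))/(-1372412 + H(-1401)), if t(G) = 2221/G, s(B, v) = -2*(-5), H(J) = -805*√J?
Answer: -1524063526/9422112903845 + 357581*I*√1401/3768845161538 ≈ -0.00016175 + 3.5513e-6*I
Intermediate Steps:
L(K) = -3 (L(K) = -3 + 0 = -3)
s(B, v) = 10
t(s(L(5), 55))/(-1372412 + H(-1401)) = (2221/10)/(-1372412 - 805*I*√1401) = (2221*(⅒))/(-1372412 - 805*I*√1401) = 2221/(10*(-1372412 - 805*I*√1401))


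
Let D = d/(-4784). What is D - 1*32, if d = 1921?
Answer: -155009/4784 ≈ -32.402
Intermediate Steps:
D = -1921/4784 (D = 1921/(-4784) = 1921*(-1/4784) = -1921/4784 ≈ -0.40155)
D - 1*32 = -1921/4784 - 1*32 = -1921/4784 - 32 = -155009/4784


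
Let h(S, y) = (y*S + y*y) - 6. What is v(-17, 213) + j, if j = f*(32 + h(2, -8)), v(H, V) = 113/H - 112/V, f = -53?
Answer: -14227535/3621 ≈ -3929.2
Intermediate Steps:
v(H, V) = -112/V + 113/H
h(S, y) = -6 + y² + S*y (h(S, y) = (S*y + y²) - 6 = (y² + S*y) - 6 = -6 + y² + S*y)
j = -3922 (j = -53*(32 + (-6 + (-8)² + 2*(-8))) = -53*(32 + (-6 + 64 - 16)) = -53*(32 + 42) = -53*74 = -3922)
v(-17, 213) + j = (-112/213 + 113/(-17)) - 3922 = (-112*1/213 + 113*(-1/17)) - 3922 = (-112/213 - 113/17) - 3922 = -25973/3621 - 3922 = -14227535/3621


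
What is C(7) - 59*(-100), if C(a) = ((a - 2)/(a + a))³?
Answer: 16189725/2744 ≈ 5900.0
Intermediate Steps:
C(a) = (-2 + a)³/(8*a³) (C(a) = ((-2 + a)/((2*a)))³ = ((-2 + a)*(1/(2*a)))³ = ((-2 + a)/(2*a))³ = (-2 + a)³/(8*a³))
C(7) - 59*(-100) = (⅛)*(-2 + 7)³/7³ - 59*(-100) = (⅛)*(1/343)*5³ + 5900 = (⅛)*(1/343)*125 + 5900 = 125/2744 + 5900 = 16189725/2744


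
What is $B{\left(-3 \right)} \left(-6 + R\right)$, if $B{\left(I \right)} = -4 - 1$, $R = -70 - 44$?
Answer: $600$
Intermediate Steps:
$R = -114$ ($R = -70 - 44 = -114$)
$B{\left(I \right)} = -5$ ($B{\left(I \right)} = -4 - 1 = -5$)
$B{\left(-3 \right)} \left(-6 + R\right) = - 5 \left(-6 - 114\right) = \left(-5\right) \left(-120\right) = 600$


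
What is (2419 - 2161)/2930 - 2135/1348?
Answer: -2953883/1974820 ≈ -1.4958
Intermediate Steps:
(2419 - 2161)/2930 - 2135/1348 = 258*(1/2930) - 2135*1/1348 = 129/1465 - 2135/1348 = -2953883/1974820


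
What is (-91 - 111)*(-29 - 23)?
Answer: 10504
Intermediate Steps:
(-91 - 111)*(-29 - 23) = -202*(-52) = 10504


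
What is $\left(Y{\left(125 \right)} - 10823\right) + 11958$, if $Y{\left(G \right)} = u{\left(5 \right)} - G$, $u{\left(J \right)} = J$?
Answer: $1015$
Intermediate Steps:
$Y{\left(G \right)} = 5 - G$
$\left(Y{\left(125 \right)} - 10823\right) + 11958 = \left(\left(5 - 125\right) - 10823\right) + 11958 = \left(-120 - 10823\right) + 11958 = -10943 + 11958 = 1015$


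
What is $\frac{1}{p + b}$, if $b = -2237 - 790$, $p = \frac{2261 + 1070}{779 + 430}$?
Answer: $- \frac{1209}{3656312} \approx -0.00033066$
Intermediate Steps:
$p = \frac{3331}{1209} \approx 2.7552$
$b = -3027$
$\frac{1}{p + b} = \frac{1}{\frac{3331}{1209} - 3027} = \frac{1}{- \frac{3656312}{1209}} = - \frac{1209}{3656312}$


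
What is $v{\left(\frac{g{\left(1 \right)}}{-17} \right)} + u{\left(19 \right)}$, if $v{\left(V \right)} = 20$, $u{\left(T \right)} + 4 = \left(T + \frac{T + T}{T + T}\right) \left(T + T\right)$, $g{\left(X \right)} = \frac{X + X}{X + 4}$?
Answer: $776$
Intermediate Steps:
$g{\left(X \right)} = \frac{2 X}{4 + X}$
$u{\left(T \right)} = -4 + 2 T \left(1 + T\right)$ ($u{\left(T \right)} = -4 + \left(T + \frac{T + T}{T + T}\right) \left(T + T\right) = -4 + \left(T + \frac{2 T}{2 T}\right) 2 T = -4 + \left(T + 2 T \frac{1}{2 T}\right) 2 T = -4 + \left(T + 1\right) 2 T = -4 + \left(1 + T\right) 2 T = -4 + 2 T \left(1 + T\right)$)
$v{\left(\frac{g{\left(1 \right)}}{-17} \right)} + u{\left(19 \right)} = 20 + \left(-4 + 2 \cdot 19 + 2 \cdot 19^{2}\right) = 20 + \left(-4 + 38 + 2 \cdot 361\right) = 20 + \left(-4 + 38 + 722\right) = 20 + 756 = 776$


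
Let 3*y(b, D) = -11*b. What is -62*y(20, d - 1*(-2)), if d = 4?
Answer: 13640/3 ≈ 4546.7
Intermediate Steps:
y(b, D) = -11*b/3 (y(b, D) = (-11*b)/3 = -11*b/3)
-62*y(20, d - 1*(-2)) = -(-682)*20/3 = -62*(-220/3) = 13640/3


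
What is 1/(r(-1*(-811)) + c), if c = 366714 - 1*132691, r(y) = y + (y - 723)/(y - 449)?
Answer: 181/42504998 ≈ 4.2583e-6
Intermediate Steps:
r(y) = y + (-723 + y)/(-449 + y)
c = 234023 (c = 366714 - 132691 = 234023)
1/(r(-1*(-811)) + c) = 1/((-723 + (-1*(-811))² - (-448)*(-811))/(-449 - 1*(-811)) + 234023) = 1/((-723 + 811² - 448*811)/(-449 + 811) + 234023) = 1/((-723 + 657721 - 363328)/362 + 234023) = 1/((1/362)*293670 + 234023) = 1/(146835/181 + 234023) = 1/(42504998/181) = 181/42504998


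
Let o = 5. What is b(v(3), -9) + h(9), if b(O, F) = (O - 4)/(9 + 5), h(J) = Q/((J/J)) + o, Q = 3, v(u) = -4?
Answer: 52/7 ≈ 7.4286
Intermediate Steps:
h(J) = 8 (h(J) = 3/((J/J)) + 5 = 3/1 + 5 = 3*1 + 5 = 3 + 5 = 8)
b(O, F) = -2/7 + O/14 (b(O, F) = (-4 + O)/14 = (-4 + O)*(1/14) = -2/7 + O/14)
b(v(3), -9) + h(9) = (-2/7 + (1/14)*(-4)) + 8 = (-2/7 - 2/7) + 8 = -4/7 + 8 = 52/7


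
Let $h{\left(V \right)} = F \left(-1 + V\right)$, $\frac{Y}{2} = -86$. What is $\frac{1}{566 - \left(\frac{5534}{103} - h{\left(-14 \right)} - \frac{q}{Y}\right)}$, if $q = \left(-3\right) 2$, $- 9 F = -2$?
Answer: $\frac{26574}{13525459} \approx 0.0019647$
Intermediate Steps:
$Y = -172$ ($Y = 2 \left(-86\right) = -172$)
$F = \frac{2}{9}$ ($F = \left(- \frac{1}{9}\right) \left(-2\right) = \frac{2}{9} \approx 0.22222$)
$q = -6$
$h{\left(V \right)} = - \frac{2}{9} + \frac{2 V}{9}$ ($h{\left(V \right)} = \frac{2 \left(-1 + V\right)}{9} = - \frac{2}{9} + \frac{2 V}{9}$)
$\frac{1}{566 - \left(\frac{5534}{103} - h{\left(-14 \right)} - \frac{q}{Y}\right)} = \frac{1}{566 + \left(\left(\left(- \frac{2}{9} + \frac{2}{9} \left(-14\right)\right) - \left(- \frac{131}{103} - \frac{3}{86}\right)\right) - 55\right)} = \frac{1}{566 - \frac{1515425}{26574}} = \frac{1}{\frac{13525459}{26574}} = \frac{26574}{13525459}$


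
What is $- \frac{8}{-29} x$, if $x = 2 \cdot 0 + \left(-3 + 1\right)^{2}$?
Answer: $\frac{32}{29} \approx 1.1034$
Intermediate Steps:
$x = 4$ ($x = 0 + \left(-2\right)^{2} = 0 + 4 = 4$)
$- \frac{8}{-29} x = - \frac{8}{-29} \cdot 4 = \left(-8\right) \left(- \frac{1}{29}\right) 4 = \frac{8}{29} \cdot 4 = \frac{32}{29}$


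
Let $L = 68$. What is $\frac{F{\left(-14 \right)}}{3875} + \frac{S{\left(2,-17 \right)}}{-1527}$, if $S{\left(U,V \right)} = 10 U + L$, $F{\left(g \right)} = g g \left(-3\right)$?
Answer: $- \frac{1238876}{5917125} \approx -0.20937$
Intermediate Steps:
$F{\left(g \right)} = - 3 g^{2}$ ($F{\left(g \right)} = g^{2} \left(-3\right) = - 3 g^{2}$)
$S{\left(U,V \right)} = 68 + 10 U$ ($S{\left(U,V \right)} = 10 U + 68 = 68 + 10 U$)
$\frac{F{\left(-14 \right)}}{3875} + \frac{S{\left(2,-17 \right)}}{-1527} = \frac{\left(-3\right) \left(-14\right)^{2}}{3875} + \frac{68 + 10 \cdot 2}{-1527} = \left(-3\right) 196 \cdot \frac{1}{3875} + \left(68 + 20\right) \left(- \frac{1}{1527}\right) = \left(-588\right) \frac{1}{3875} + 88 \left(- \frac{1}{1527}\right) = - \frac{588}{3875} - \frac{88}{1527} = - \frac{1238876}{5917125}$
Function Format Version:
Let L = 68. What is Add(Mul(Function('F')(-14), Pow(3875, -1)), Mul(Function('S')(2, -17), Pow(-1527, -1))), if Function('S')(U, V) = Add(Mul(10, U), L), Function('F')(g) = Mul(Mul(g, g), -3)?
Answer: Rational(-1238876, 5917125) ≈ -0.20937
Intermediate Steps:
Function('F')(g) = Mul(-3, Pow(g, 2)) (Function('F')(g) = Mul(Pow(g, 2), -3) = Mul(-3, Pow(g, 2)))
Function('S')(U, V) = Add(68, Mul(10, U)) (Function('S')(U, V) = Add(Mul(10, U), 68) = Add(68, Mul(10, U)))
Add(Mul(Function('F')(-14), Pow(3875, -1)), Mul(Function('S')(2, -17), Pow(-1527, -1))) = Add(Mul(Mul(-3, Pow(-14, 2)), Pow(3875, -1)), Mul(Add(68, Mul(10, 2)), Pow(-1527, -1))) = Add(Mul(Mul(-3, 196), Rational(1, 3875)), Mul(Add(68, 20), Rational(-1, 1527))) = Add(Mul(-588, Rational(1, 3875)), Mul(88, Rational(-1, 1527))) = Add(Rational(-588, 3875), Rational(-88, 1527)) = Rational(-1238876, 5917125)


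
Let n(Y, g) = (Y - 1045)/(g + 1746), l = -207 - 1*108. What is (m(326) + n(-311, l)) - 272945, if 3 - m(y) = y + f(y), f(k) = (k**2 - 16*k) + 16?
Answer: -178562540/477 ≈ -3.7435e+5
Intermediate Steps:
l = -315 (l = -207 - 108 = -315)
n(Y, g) = (-1045 + Y)/(1746 + g)
f(k) = 16 + k**2 - 16*k
m(y) = -13 - y**2 + 15*y (m(y) = 3 - (y + (16 + y**2 - 16*y)) = 3 - (16 + y**2 - 15*y) = 3 + (-16 - y**2 + 15*y) = -13 - y**2 + 15*y)
(m(326) + n(-311, l)) - 272945 = ((-13 - 1*326**2 + 15*326) + (-1045 - 311)/(1746 - 315)) - 272945 = ((-13 - 1*106276 + 4890) - 1356/1431) - 272945 = ((-13 - 106276 + 4890) + (1/1431)*(-1356)) - 272945 = (-101399 - 452/477) - 272945 = -48367775/477 - 272945 = -178562540/477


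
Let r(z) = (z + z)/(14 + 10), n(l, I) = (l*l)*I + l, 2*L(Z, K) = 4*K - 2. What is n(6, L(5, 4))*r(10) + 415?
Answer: 630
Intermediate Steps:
L(Z, K) = -1 + 2*K (L(Z, K) = (4*K - 2)/2 = (-2 + 4*K)/2 = -1 + 2*K)
n(l, I) = l + I*l² (n(l, I) = l²*I + l = I*l² + l = l + I*l²)
r(z) = z/12 (r(z) = (2*z)/24 = (2*z)*(1/24) = z/12)
n(6, L(5, 4))*r(10) + 415 = (6*(1 + (-1 + 2*4)*6))*((1/12)*10) + 415 = (6*(1 + (-1 + 8)*6))*(⅚) + 415 = (6*(1 + 7*6))*(⅚) + 415 = (6*(1 + 42))*(⅚) + 415 = (6*43)*(⅚) + 415 = 258*(⅚) + 415 = 215 + 415 = 630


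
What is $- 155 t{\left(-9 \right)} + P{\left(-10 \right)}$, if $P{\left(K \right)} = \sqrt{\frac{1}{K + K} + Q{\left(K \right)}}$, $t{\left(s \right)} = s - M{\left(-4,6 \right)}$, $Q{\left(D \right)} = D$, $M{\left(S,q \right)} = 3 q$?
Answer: $4185 + \frac{i \sqrt{1005}}{10} \approx 4185.0 + 3.1702 i$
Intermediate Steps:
$t{\left(s \right)} = -18 + s$ ($t{\left(s \right)} = s - 3 \cdot 6 = s - 18 = -18 + s$)
$P{\left(K \right)} = \sqrt{K + \frac{1}{2 K}}$ ($P{\left(K \right)} = \sqrt{\frac{1}{K + K} + K} = \sqrt{\frac{1}{2 K} + K} = \sqrt{K + \frac{1}{2 K}}$)
$- 155 t{\left(-9 \right)} + P{\left(-10 \right)} = - 155 \left(-18 - 9\right) + \frac{\sqrt{\frac{2}{-10} + 4 \left(-10\right)}}{2} = \left(-155\right) \left(-27\right) + \frac{\sqrt{2 \left(- \frac{1}{10}\right) - 40}}{2} = 4185 + \frac{\sqrt{- \frac{1}{5} - 40}}{2} = 4185 + \frac{\sqrt{- \frac{201}{5}}}{2} = 4185 + \frac{\frac{1}{5} i \sqrt{1005}}{2} = 4185 + \frac{i \sqrt{1005}}{10}$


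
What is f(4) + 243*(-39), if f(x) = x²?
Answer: -9461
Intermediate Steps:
f(4) + 243*(-39) = 4² + 243*(-39) = 16 - 9477 = -9461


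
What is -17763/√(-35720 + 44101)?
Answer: -17763*√29/493 ≈ -194.03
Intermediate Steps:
-17763/√(-35720 + 44101) = -17763*√29/493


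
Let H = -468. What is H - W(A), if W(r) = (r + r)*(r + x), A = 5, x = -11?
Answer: -408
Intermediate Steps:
W(r) = 2*r*(-11 + r) (W(r) = (r + r)*(r - 11) = (2*r)*(-11 + r) = 2*r*(-11 + r))
H - W(A) = -468 - 2*5*(-11 + 5) = -468 - 2*5*(-6) = -468 - 1*(-60) = -468 + 60 = -408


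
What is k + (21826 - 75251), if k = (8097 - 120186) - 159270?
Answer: -324784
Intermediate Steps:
k = -271359 (k = -112089 - 159270 = -271359)
k + (21826 - 75251) = -271359 + (21826 - 75251) = -271359 - 53425 = -324784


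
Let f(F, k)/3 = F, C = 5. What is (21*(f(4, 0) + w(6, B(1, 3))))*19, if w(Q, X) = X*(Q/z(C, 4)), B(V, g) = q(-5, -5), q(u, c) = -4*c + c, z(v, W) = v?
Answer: 11970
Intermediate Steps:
q(u, c) = -3*c
B(V, g) = 15 (B(V, g) = -3*(-5) = 15)
w(Q, X) = Q*X/5 (w(Q, X) = X*(Q/5) = Q*X/5)
f(F, k) = 3*F
(21*(f(4, 0) + w(6, B(1, 3))))*19 = (21*(3*4 + (⅕)*6*15))*19 = (21*(12 + 18))*19 = (21*30)*19 = 630*19 = 11970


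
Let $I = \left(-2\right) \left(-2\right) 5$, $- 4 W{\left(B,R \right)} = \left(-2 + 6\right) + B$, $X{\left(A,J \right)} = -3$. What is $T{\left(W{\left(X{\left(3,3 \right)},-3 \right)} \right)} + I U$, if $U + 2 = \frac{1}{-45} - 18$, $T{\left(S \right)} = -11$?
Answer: $- \frac{3703}{9} \approx -411.44$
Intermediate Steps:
$W{\left(B,R \right)} = -1 - \frac{B}{4}$ ($W{\left(B,R \right)} = - \frac{\left(-2 + 6\right) + B}{4} = - \frac{4 + B}{4} = -1 - \frac{B}{4}$)
$I = 20$ ($I = 4 \cdot 5 = 20$)
$U = - \frac{901}{45}$ ($U = -2 - \left(18 - \frac{1}{-45}\right) = -2 - \frac{811}{45} = - \frac{901}{45} \approx -20.022$)
$T{\left(W{\left(X{\left(3,3 \right)},-3 \right)} \right)} + I U = -11 + 20 \left(- \frac{901}{45}\right) = -11 - \frac{3604}{9} = - \frac{3703}{9}$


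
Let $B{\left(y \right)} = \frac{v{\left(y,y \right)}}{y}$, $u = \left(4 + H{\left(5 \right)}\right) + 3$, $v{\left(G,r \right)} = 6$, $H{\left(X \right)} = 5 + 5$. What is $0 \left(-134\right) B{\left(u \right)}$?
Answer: $0$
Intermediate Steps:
$H{\left(X \right)} = 10$
$u = 17$ ($u = \left(4 + 10\right) + 3 = 14 + 3 = 17$)
$B{\left(y \right)} = \frac{6}{y}$
$0 \left(-134\right) B{\left(u \right)} = 0 \left(-134\right) \frac{6}{17} = 0 \cdot 6 \cdot \frac{1}{17} = 0 \cdot \frac{6}{17} = 0$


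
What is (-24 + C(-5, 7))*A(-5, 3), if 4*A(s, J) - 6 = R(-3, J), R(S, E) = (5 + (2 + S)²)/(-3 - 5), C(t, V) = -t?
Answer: -399/16 ≈ -24.938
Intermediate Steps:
R(S, E) = -5/8 - (2 + S)²/8 (R(S, E) = (5 + (2 + S)²)/(-8) = (5 + (2 + S)²)*(-⅛) = -5/8 - (2 + S)²/8)
A(s, J) = 21/16 (A(s, J) = 3/2 + (-5/8 - (2 - 3)²/8)/4 = 3/2 + (-5/8 - ⅛*(-1)²)/4 = 3/2 + (-5/8 - ⅛*1)/4 = 3/2 + (-5/8 - ⅛)/4 = 3/2 + (¼)*(-¾) = 3/2 - 3/16 = 21/16)
(-24 + C(-5, 7))*A(-5, 3) = (-24 - 1*(-5))*(21/16) = (-24 + 5)*(21/16) = -19*21/16 = -399/16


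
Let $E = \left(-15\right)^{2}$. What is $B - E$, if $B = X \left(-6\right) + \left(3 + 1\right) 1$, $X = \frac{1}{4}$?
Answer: $- \frac{445}{2} \approx -222.5$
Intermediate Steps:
$X = \frac{1}{4} \approx 0.25$
$E = 225$
$B = \frac{5}{2}$ ($B = \frac{1}{4} \left(-6\right) + \left(3 + 1\right) 1 = - \frac{3}{2} + 4 \cdot 1 = - \frac{3}{2} + 4 = \frac{5}{2} \approx 2.5$)
$B - E = \frac{5}{2} - 225 = - \frac{445}{2}$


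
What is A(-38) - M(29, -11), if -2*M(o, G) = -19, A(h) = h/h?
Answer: -17/2 ≈ -8.5000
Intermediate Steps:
A(h) = 1
M(o, G) = 19/2 (M(o, G) = -1/2*(-19) = 19/2)
A(-38) - M(29, -11) = 1 - 1*19/2 = 1 - 19/2 = -17/2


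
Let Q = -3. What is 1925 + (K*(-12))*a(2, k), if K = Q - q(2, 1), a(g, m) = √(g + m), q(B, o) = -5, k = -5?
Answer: 1925 - 24*I*√3 ≈ 1925.0 - 41.569*I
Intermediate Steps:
K = 2 (K = -3 - 1*(-5) = -3 + 5 = 2)
1925 + (K*(-12))*a(2, k) = 1925 + (2*(-12))*√(2 - 5) = 1925 - 24*I*√3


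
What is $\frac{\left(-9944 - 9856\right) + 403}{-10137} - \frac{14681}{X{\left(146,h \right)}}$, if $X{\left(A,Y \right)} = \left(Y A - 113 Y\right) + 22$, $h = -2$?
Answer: $\frac{149674765}{446028} \approx 335.57$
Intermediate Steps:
$X{\left(A,Y \right)} = 22 - 113 Y + A Y$ ($X{\left(A,Y \right)} = \left(A Y - 113 Y\right) + 22 = \left(- 113 Y + A Y\right) + 22 = 22 - 113 Y + A Y$)
$\frac{\left(-9944 - 9856\right) + 403}{-10137} - \frac{14681}{X{\left(146,h \right)}} = \frac{\left(-9944 - 9856\right) + 403}{-10137} - \frac{14681}{22 - -226 + 146 \left(-2\right)} = \left(-19800 + 403\right) \left(- \frac{1}{10137}\right) - \frac{14681}{22 + 226 - 292} = \left(-19397\right) \left(- \frac{1}{10137}\right) - \frac{14681}{-44} = \frac{19397}{10137} - - \frac{14681}{44} = \frac{19397}{10137} + \frac{14681}{44} = \frac{149674765}{446028}$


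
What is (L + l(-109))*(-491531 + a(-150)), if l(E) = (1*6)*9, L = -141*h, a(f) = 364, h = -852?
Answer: -59031397062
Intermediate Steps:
L = 120132 (L = -141*(-852) = 120132)
l(E) = 54 (l(E) = 6*9 = 54)
(L + l(-109))*(-491531 + a(-150)) = (120132 + 54)*(-491531 + 364) = 120186*(-491167) = -59031397062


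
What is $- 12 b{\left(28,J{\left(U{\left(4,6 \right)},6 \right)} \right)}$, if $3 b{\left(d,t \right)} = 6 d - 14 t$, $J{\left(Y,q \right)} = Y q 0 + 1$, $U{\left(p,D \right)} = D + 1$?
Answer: $-616$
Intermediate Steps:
$U{\left(p,D \right)} = 1 + D$
$J{\left(Y,q \right)} = 1$ ($J{\left(Y,q \right)} = 0 + 1 = 1$)
$b{\left(d,t \right)} = 2 d - \frac{14 t}{3}$ ($b{\left(d,t \right)} = \frac{6 d - 14 t}{3} = \frac{- 14 t + 6 d}{3} = 2 d - \frac{14 t}{3}$)
$- 12 b{\left(28,J{\left(U{\left(4,6 \right)},6 \right)} \right)} = - 12 \left(2 \cdot 28 - \frac{14}{3}\right) = - 12 \left(56 - \frac{14}{3}\right) = \left(-12\right) \frac{154}{3} = -616$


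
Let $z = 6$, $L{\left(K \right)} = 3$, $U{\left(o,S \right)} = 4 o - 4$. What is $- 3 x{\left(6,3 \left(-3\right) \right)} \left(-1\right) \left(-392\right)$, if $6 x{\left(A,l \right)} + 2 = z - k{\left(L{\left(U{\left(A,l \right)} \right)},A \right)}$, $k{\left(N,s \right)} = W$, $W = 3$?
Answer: $-196$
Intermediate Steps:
$U{\left(o,S \right)} = -4 + 4 o$
$k{\left(N,s \right)} = 3$
$x{\left(A,l \right)} = \frac{1}{6}$ ($x{\left(A,l \right)} = - \frac{1}{3} + \frac{6 - 3}{6} = - \frac{1}{3} + \frac{1}{6} \cdot 3 = - \frac{1}{3} + \frac{1}{2} = \frac{1}{6}$)
$- 3 x{\left(6,3 \left(-3\right) \right)} \left(-1\right) \left(-392\right) = \left(-3\right) \frac{1}{6} \left(-1\right) \left(-392\right) = \left(- \frac{1}{2}\right) \left(-1\right) \left(-392\right) = \frac{1}{2} \left(-392\right) = -196$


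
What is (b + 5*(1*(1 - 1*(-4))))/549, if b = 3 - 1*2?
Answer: 26/549 ≈ 0.047359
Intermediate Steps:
b = 1 (b = 3 - 2 = 1)
(b + 5*(1*(1 - 1*(-4))))/549 = (1 + 5*(1*(1 - 1*(-4))))/549 = (1 + 5*(1*(1 + 4)))*(1/549) = (1 + 5*(1*5))*(1/549) = (1 + 5*5)*(1/549) = (1 + 25)*(1/549) = 26*(1/549) = 26/549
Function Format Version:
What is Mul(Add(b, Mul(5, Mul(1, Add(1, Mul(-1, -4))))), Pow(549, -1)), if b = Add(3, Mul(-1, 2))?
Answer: Rational(26, 549) ≈ 0.047359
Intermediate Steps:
b = 1 (b = Add(3, -2) = 1)
Mul(Add(b, Mul(5, Mul(1, Add(1, Mul(-1, -4))))), Pow(549, -1)) = Mul(Add(1, Mul(5, Mul(1, Add(1, Mul(-1, -4))))), Pow(549, -1)) = Mul(Add(1, Mul(5, Mul(1, Add(1, 4)))), Rational(1, 549)) = Mul(Add(1, Mul(5, Mul(1, 5))), Rational(1, 549)) = Mul(Add(1, Mul(5, 5)), Rational(1, 549)) = Mul(Add(1, 25), Rational(1, 549)) = Mul(26, Rational(1, 549)) = Rational(26, 549)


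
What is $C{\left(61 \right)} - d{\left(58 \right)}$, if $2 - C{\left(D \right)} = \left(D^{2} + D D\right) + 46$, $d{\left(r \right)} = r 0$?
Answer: $-7486$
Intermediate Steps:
$d{\left(r \right)} = 0$
$C{\left(D \right)} = -44 - 2 D^{2}$ ($C{\left(D \right)} = 2 - \left(\left(D^{2} + D D\right) + 46\right) = 2 - \left(\left(D^{2} + D^{2}\right) + 46\right) = 2 - \left(2 D^{2} + 46\right) = 2 - \left(46 + 2 D^{2}\right) = -44 - 2 D^{2}$)
$C{\left(61 \right)} - d{\left(58 \right)} = \left(-44 - 2 \cdot 61^{2}\right) - 0 = \left(-44 - 7442\right) + 0 = -7486 + 0 = -7486$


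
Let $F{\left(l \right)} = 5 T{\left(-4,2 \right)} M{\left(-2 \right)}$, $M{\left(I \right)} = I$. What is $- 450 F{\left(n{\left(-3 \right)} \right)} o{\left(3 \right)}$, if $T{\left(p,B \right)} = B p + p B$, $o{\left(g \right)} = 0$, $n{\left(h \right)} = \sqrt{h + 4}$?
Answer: $0$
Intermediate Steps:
$n{\left(h \right)} = \sqrt{4 + h}$
$T{\left(p,B \right)} = 2 B p$ ($T{\left(p,B \right)} = B p + B p = 2 B p$)
$F{\left(l \right)} = 160$ ($F{\left(l \right)} = 5 \cdot 2 \cdot 2 \left(-4\right) \left(-2\right) = 5 \left(-16\right) \left(-2\right) = \left(-80\right) \left(-2\right) = 160$)
$- 450 F{\left(n{\left(-3 \right)} \right)} o{\left(3 \right)} = - 450 \cdot 160 \cdot 0 = \left(-450\right) 0 = 0$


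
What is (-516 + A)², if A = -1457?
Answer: 3892729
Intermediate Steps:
(-516 + A)² = (-516 - 1457)² = (-1973)² = 3892729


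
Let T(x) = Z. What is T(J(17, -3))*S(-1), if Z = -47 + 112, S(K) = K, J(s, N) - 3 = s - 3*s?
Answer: -65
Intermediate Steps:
J(s, N) = 3 - 2*s (J(s, N) = 3 + (s - 3*s) = 3 - 2*s)
Z = 65
T(x) = 65
T(J(17, -3))*S(-1) = 65*(-1) = -65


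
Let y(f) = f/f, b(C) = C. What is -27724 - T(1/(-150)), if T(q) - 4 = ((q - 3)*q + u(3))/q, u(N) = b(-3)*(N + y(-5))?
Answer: -4428749/150 ≈ -29525.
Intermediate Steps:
y(f) = 1
u(N) = -3 - 3*N (u(N) = -3*(N + 1) = -3*(1 + N) = -3 - 3*N)
T(q) = 4 + (-12 + q*(-3 + q))/q (T(q) = 4 + ((q - 3)*q + (-3 - 3*3))/q = 4 + ((-3 + q)*q + (-3 - 9))/q = 4 + (q*(-3 + q) - 12)/q = 4 + (-12 + q*(-3 + q))/q)
-27724 - T(1/(-150)) = -27724 - (1 + 1/(-150) - 12/(1/(-150))) = -27724 - (1 - 1/150 - 12/(-1/150)) = -27724 - (1 - 1/150 - 12*(-150)) = -27724 - (1 - 1/150 + 1800) = -27724 - 1*270149/150 = -27724 - 270149/150 = -4428749/150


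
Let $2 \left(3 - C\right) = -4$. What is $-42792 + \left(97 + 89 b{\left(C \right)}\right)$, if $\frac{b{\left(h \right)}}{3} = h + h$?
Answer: $-40025$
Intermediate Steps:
$C = 5$ ($C = 3 - -2 = 3 + 2 = 5$)
$b{\left(h \right)} = 6 h$ ($b{\left(h \right)} = 3 \left(h + h\right) = 3 \cdot 2 h = 6 h$)
$-42792 + \left(97 + 89 b{\left(C \right)}\right) = -42792 + \left(97 + 89 \cdot 6 \cdot 5\right) = -42792 + \left(97 + 89 \cdot 30\right) = -42792 + \left(97 + 2670\right) = -42792 + 2767 = -40025$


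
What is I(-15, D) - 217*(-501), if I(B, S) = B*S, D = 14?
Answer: 108507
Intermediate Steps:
I(-15, D) - 217*(-501) = -15*14 - 217*(-501) = -210 + 108717 = 108507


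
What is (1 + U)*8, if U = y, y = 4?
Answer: 40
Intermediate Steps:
U = 4
(1 + U)*8 = (1 + 4)*8 = 5*8 = 40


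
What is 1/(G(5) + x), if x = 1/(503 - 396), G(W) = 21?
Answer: 107/2248 ≈ 0.047598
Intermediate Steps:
x = 1/107 ≈ 0.0093458
1/(G(5) + x) = 1/(21 + 1/107) = 1/(2248/107) = 107/2248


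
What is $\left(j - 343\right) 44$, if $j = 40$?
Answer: $-13332$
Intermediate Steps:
$\left(j - 343\right) 44 = \left(40 - 343\right) 44 = \left(-303\right) 44 = -13332$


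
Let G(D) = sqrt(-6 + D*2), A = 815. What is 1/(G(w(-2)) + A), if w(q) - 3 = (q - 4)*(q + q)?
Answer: 815/664177 - 4*sqrt(3)/664177 ≈ 0.0012167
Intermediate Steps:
w(q) = 3 + 2*q*(-4 + q) (w(q) = 3 + (q - 4)*(q + q) = 3 + (-4 + q)*(2*q) = 3 + 2*q*(-4 + q))
G(D) = sqrt(-6 + 2*D)
1/(G(w(-2)) + A) = 1/(sqrt(-6 + 2*(3 - 8*(-2) + 2*(-2)**2)) + 815) = 1/(sqrt(-6 + 2*(3 + 16 + 2*4)) + 815) = 1/(sqrt(-6 + 2*(3 + 16 + 8)) + 815) = 1/(sqrt(-6 + 2*27) + 815) = 1/(sqrt(-6 + 54) + 815) = 1/(sqrt(48) + 815) = 1/(4*sqrt(3) + 815) = 1/(815 + 4*sqrt(3))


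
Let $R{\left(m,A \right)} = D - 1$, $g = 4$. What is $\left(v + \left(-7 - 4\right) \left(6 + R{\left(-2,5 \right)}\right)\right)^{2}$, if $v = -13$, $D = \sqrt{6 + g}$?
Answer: $5834 + 1496 \sqrt{10} \approx 10565.0$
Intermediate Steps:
$D = \sqrt{10}$ ($D = \sqrt{6 + 4} = \sqrt{10} \approx 3.1623$)
$R{\left(m,A \right)} = -1 + \sqrt{10}$ ($R{\left(m,A \right)} = \sqrt{10} - 1 = -1 + \sqrt{10}$)
$\left(v + \left(-7 - 4\right) \left(6 + R{\left(-2,5 \right)}\right)\right)^{2} = \left(-13 + \left(-7 - 4\right) \left(6 - \left(1 - \sqrt{10}\right)\right)\right)^{2} = \left(-13 - 11 \left(5 + \sqrt{10}\right)\right)^{2} = \left(-13 - \left(55 + 11 \sqrt{10}\right)\right)^{2} = \left(-68 - 11 \sqrt{10}\right)^{2}$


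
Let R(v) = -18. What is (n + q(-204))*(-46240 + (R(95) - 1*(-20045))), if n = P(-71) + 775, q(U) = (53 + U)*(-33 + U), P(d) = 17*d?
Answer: -926760615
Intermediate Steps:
q(U) = (-33 + U)*(53 + U)
n = -432 (n = 17*(-71) + 775 = -1207 + 775 = -432)
(n + q(-204))*(-46240 + (R(95) - 1*(-20045))) = (-432 + (-1749 + (-204)**2 + 20*(-204)))*(-46240 + (-18 - 1*(-20045))) = (-432 + (-1749 + 41616 - 4080))*(-46240 + (-18 + 20045)) = (-432 + 35787)*(-46240 + 20027) = 35355*(-26213) = -926760615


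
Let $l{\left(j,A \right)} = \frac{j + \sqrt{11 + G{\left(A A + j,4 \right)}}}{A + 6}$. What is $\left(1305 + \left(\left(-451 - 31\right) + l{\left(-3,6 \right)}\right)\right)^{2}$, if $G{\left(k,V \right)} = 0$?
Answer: $\frac{\left(9873 + \sqrt{11}\right)^{2}}{144} \approx 6.7737 \cdot 10^{5}$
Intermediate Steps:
$l{\left(j,A \right)} = \frac{j + \sqrt{11}}{6 + A}$ ($l{\left(j,A \right)} = \frac{j + \sqrt{11 + 0}}{A + 6} = \frac{j + \sqrt{11}}{6 + A}$)
$\left(1305 + \left(\left(-451 - 31\right) + l{\left(-3,6 \right)}\right)\right)^{2} = \left(1305 + \left(\left(-451 - 31\right) + \frac{-3 + \sqrt{11}}{6 + 6}\right)\right)^{2} = \left(1305 - \left(482 - \frac{-3 + \sqrt{11}}{12}\right)\right)^{2} = \left(1305 - \left(\frac{1929}{4} - \frac{\sqrt{11}}{12}\right)\right)^{2} = \left(\frac{3291}{4} + \frac{\sqrt{11}}{12}\right)^{2}$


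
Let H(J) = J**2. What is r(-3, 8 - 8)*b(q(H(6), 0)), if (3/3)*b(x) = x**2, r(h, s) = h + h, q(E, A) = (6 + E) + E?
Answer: -36504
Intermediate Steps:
q(E, A) = 6 + 2*E
r(h, s) = 2*h
b(x) = x**2
r(-3, 8 - 8)*b(q(H(6), 0)) = (2*(-3))*(6 + 2*6**2)**2 = -6*(6 + 2*36)**2 = -6*(6 + 72)**2 = -6*78**2 = -6*6084 = -36504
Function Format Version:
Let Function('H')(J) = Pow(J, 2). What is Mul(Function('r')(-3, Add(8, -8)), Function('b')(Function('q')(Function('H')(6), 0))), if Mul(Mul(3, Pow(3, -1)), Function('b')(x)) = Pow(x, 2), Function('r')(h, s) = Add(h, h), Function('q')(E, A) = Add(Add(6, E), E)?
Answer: -36504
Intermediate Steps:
Function('q')(E, A) = Add(6, Mul(2, E))
Function('r')(h, s) = Mul(2, h)
Function('b')(x) = Pow(x, 2)
Mul(Function('r')(-3, Add(8, -8)), Function('b')(Function('q')(Function('H')(6), 0))) = Mul(Mul(2, -3), Pow(Add(6, Mul(2, Pow(6, 2))), 2)) = Mul(-6, Pow(Add(6, Mul(2, 36)), 2)) = Mul(-6, Pow(Add(6, 72), 2)) = Mul(-6, Pow(78, 2)) = Mul(-6, 6084) = -36504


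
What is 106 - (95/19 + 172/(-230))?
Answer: 11701/115 ≈ 101.75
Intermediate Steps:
106 - (95/19 + 172/(-230)) = 106 - (95*(1/19) + 172*(-1/230)) = 106 - (5 - 86/115) = 106 - 1*489/115 = 106 - 489/115 = 11701/115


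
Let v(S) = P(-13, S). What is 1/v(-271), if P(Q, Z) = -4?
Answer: -1/4 ≈ -0.25000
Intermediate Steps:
v(S) = -4
1/v(-271) = 1/(-4) = -1/4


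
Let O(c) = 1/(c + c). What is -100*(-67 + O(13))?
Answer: 87050/13 ≈ 6696.2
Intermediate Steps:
O(c) = 1/(2*c)
-100*(-67 + O(13)) = -100*(-67 + (½)/13) = -100*(-67 + (½)*(1/13)) = -100*(-67 + 1/26) = -100*(-1741/26) = 87050/13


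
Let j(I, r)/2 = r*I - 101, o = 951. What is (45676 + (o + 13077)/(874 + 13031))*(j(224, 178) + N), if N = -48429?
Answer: 731891619752/515 ≈ 1.4211e+9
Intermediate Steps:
j(I, r) = -202 + 2*I*r (j(I, r) = 2*(r*I - 101) = 2*(I*r - 101) = 2*(-101 + I*r) = -202 + 2*I*r)
(45676 + (o + 13077)/(874 + 13031))*(j(224, 178) + N) = (45676 + (951 + 13077)/(874 + 13031))*((-202 + 2*224*178) - 48429) = (45676 + 14028/13905)*((-202 + 79744) - 48429) = (45676 + 14028*(1/13905))*(79542 - 48429) = (45676 + 4676/4635)*31113 = (211712936/4635)*31113 = 731891619752/515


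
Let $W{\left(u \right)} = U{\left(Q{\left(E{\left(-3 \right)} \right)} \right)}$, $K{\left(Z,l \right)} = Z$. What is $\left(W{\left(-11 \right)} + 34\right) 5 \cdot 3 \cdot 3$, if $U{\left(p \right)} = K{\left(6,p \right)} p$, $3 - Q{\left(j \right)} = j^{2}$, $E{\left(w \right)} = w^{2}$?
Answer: $-19530$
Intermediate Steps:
$Q{\left(j \right)} = 3 - j^{2}$
$U{\left(p \right)} = 6 p$
$W{\left(u \right)} = -468$ ($W{\left(u \right)} = 6 \left(3 - \left(\left(-3\right)^{2}\right)^{2}\right) = 6 \left(3 - 9^{2}\right) = 6 \left(3 - 81\right) = 6 \left(-78\right) = -468$)
$\left(W{\left(-11 \right)} + 34\right) 5 \cdot 3 \cdot 3 = \left(-468 + 34\right) 5 \cdot 3 \cdot 3 = - 434 \cdot 15 \cdot 3 = \left(-434\right) 45 = -19530$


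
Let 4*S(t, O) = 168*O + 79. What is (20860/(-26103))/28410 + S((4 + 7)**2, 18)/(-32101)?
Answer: -32911722559/1360323403956 ≈ -0.024194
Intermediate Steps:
S(t, O) = 79/4 + 42*O (S(t, O) = (168*O + 79)/4 = (79 + 168*O)/4 = 79/4 + 42*O)
(20860/(-26103))/28410 + S((4 + 7)**2, 18)/(-32101) = (20860/(-26103))/28410 + (79/4 + 42*18)/(-32101) = (20860*(-1/26103))*(1/28410) + (79/4 + 756)*(-1/32101) = -2980/3729*1/28410 + (3103/4)*(-1/32101) = -298/10594089 - 3103/128404 = -32911722559/1360323403956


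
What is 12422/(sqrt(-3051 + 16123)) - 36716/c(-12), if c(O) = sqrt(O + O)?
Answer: 6211*sqrt(817)/1634 + 9179*I*sqrt(6)/3 ≈ 108.65 + 7494.6*I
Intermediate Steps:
c(O) = sqrt(2)*sqrt(O) (c(O) = sqrt(2*O) = sqrt(2)*sqrt(O))
12422/(sqrt(-3051 + 16123)) - 36716/c(-12) = 12422/(sqrt(-3051 + 16123)) - 36716*(-I*sqrt(6)/12) = 12422/(sqrt(13072)) - 36716*(-I*sqrt(6)/12) = 12422/((4*sqrt(817))) - 36716*(-I*sqrt(6)/12) = 12422*(sqrt(817)/3268) - (-9179)*I*sqrt(6)/3 = 6211*sqrt(817)/1634 + 9179*I*sqrt(6)/3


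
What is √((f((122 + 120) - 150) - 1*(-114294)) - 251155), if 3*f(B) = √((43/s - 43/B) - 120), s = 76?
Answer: √(-235225874781 + 1311*I*√22897489)/1311 ≈ 0.0049331 + 369.95*I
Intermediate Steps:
f(B) = √(-9077/76 - 43/B)/3 (f(B) = √((43/76 - 43/B) - 120)/3 = √(-9077/76 - 43/B)/3)
√((f((122 + 120) - 150) - 1*(-114294)) - 251155) = √((√(-172463 - 62092/((122 + 120) - 150))/114 - 1*(-114294)) - 251155) = √((√(-172463 - 62092/(242 - 150))/114 + 114294) - 251155) = √((√(-172463 - 62092/92)/114 + 114294) - 251155) = √((√(-172463 - 62092*1/92)/114 + 114294) - 251155) = √((√(-172463 - 15523/23)/114 + 114294) - 251155) = √((√(-3982172/23)/114 + 114294) - 251155) = √(((2*I*√22897489/23)/114 + 114294) - 251155) = √((I*√22897489/1311 + 114294) - 251155) = √((114294 + I*√22897489/1311) - 251155) = √(-136861 + I*√22897489/1311)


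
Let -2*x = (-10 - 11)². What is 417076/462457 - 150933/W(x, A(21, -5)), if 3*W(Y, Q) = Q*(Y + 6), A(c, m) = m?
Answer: -139301835422/330656755 ≈ -421.29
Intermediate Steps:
x = -441/2 (x = -(-10 - 11)²/2 = -½*(-21)² = -½*441 = -441/2 ≈ -220.50)
W(Y, Q) = Q*(6 + Y)/3 (W(Y, Q) = (Q*(Y + 6))/3 = (Q*(6 + Y))/3 = Q*(6 + Y)/3)
417076/462457 - 150933/W(x, A(21, -5)) = 417076/462457 - 150933*(-3/(5*(6 - 441/2))) = 417076*(1/462457) - 150933/((⅓)*(-5)*(-429/2)) = 417076/462457 - 150933/715/2 = 417076/462457 - 150933*2/715 = 417076/462457 - 301866/715 = -139301835422/330656755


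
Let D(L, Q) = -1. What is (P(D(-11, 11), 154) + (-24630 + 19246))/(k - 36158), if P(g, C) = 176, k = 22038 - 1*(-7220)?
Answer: 434/575 ≈ 0.75478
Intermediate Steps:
k = 29258 (k = 22038 + 7220 = 29258)
(P(D(-11, 11), 154) + (-24630 + 19246))/(k - 36158) = (176 + (-24630 + 19246))/(29258 - 36158) = (176 - 5384)/(-6900) = -5208*(-1/6900) = 434/575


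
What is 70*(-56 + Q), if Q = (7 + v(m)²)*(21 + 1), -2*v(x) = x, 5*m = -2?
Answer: 34608/5 ≈ 6921.6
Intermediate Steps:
m = -⅖ (m = (⅕)*(-2) = -⅖ ≈ -0.40000)
v(x) = -x/2
Q = 3872/25 (Q = (7 + (-½*(-⅖))²)*(21 + 1) = (7 + (⅕)²)*22 = (7 + 1/25)*22 = (176/25)*22 = 3872/25 ≈ 154.88)
70*(-56 + Q) = 70*(-56 + 3872/25) = 70*(2472/25) = 34608/5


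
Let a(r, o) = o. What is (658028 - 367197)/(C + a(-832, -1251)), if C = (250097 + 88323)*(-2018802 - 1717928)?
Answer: -290831/1264584167851 ≈ -2.2998e-7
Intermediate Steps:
C = -1264584166600 (C = 338420*(-3736730) = -1264584166600)
(658028 - 367197)/(C + a(-832, -1251)) = (658028 - 367197)/(-1264584166600 - 1251) = 290831/(-1264584167851) = 290831*(-1/1264584167851) = -290831/1264584167851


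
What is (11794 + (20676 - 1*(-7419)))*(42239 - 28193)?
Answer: 560280894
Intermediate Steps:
(11794 + (20676 - 1*(-7419)))*(42239 - 28193) = (11794 + (20676 + 7419))*14046 = (11794 + 28095)*14046 = 39889*14046 = 560280894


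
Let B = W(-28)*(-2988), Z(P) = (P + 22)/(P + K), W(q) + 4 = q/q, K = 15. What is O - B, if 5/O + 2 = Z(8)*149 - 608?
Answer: -17139191/1912 ≈ -8964.0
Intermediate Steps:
W(q) = -3 (W(q) = -4 + q/q = -4 + 1 = -3)
Z(P) = (22 + P)/(15 + P) (Z(P) = (P + 22)/(P + 15) = (22 + P)/(15 + P))
O = -23/1912 (O = 5/(-2 + (((22 + 8)/(15 + 8))*149 - 608)) = 5/(-2 + ((30/23)*149 - 608)) = 5/(-2 + (4470/23 - 608)) = 5/(-2 - 9514/23) = 5/(-9560/23) = 5*(-23/9560) = -23/1912 ≈ -0.012029)
B = 8964 (B = -3*(-2988) = 8964)
O - B = -23/1912 - 1*8964 = -23/1912 - 8964 = -17139191/1912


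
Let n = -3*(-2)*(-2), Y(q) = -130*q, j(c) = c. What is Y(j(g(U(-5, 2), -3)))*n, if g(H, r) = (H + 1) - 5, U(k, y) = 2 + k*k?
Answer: 35880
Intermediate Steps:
U(k, y) = 2 + k²
g(H, r) = -4 + H (g(H, r) = (1 + H) - 5 = -4 + H)
n = -12 (n = 6*(-2) = -12)
Y(j(g(U(-5, 2), -3)))*n = -130*(-4 + (2 + (-5)²))*(-12) = -130*(-4 + (2 + 25))*(-12) = -130*(-4 + 27)*(-12) = -130*23*(-12) = -2990*(-12) = 35880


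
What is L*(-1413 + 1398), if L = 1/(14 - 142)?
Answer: 15/128 ≈ 0.11719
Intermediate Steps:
L = -1/128 (L = 1/(-128) = -1/128 ≈ -0.0078125)
L*(-1413 + 1398) = -(-1413 + 1398)/128 = -1/128*(-15) = 15/128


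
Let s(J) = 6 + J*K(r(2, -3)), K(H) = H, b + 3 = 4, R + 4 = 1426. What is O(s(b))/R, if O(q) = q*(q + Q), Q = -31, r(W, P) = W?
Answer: -92/711 ≈ -0.12940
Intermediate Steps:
R = 1422 (R = -4 + 1426 = 1422)
b = 1 (b = -3 + 4 = 1)
s(J) = 6 + 2*J (s(J) = 6 + J*2 = 6 + 2*J)
O(q) = q*(-31 + q) (O(q) = q*(q - 31) = q*(-31 + q))
O(s(b))/R = ((6 + 2*1)*(-31 + (6 + 2*1)))/1422 = ((6 + 2)*(-31 + (6 + 2)))*(1/1422) = (8*(-31 + 8))*(1/1422) = (8*(-23))*(1/1422) = -184*1/1422 = -92/711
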